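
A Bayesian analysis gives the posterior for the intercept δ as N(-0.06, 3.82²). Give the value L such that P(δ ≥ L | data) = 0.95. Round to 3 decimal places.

Need L with P(δ ≥ L) = 0.95: L = -0.06 − z_{0.05}·3.82.
z = 1.645; L = -0.06 − 1.645 × 3.82 = -6.343.

-6.343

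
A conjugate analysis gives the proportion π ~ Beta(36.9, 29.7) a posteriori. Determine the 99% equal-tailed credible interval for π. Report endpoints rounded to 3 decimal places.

Posterior: Beta(36.9, 29.7).
Equal-tailed 99% interval: the 0.005 and 0.995 quantiles of Beta(36.9, 29.7).
Posterior mean ≈ 0.554, SD ≈ 0.060; a Normal approximation gives roughly [0.398, 0.710].
Exact: F⁻¹(0.005) = 0.397; F⁻¹(0.995) = 0.705.

[0.397, 0.705]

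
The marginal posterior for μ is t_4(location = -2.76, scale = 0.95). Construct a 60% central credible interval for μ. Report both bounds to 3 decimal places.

[-3.654, -1.866]

The t_4 distribution is symmetric; the 60% interval is -2.76 ± t·0.95 with t_{0.8,4} = 0.941.
Half-width: 0.941 × 0.95 = 0.894.
-2.76 − 0.894 = -3.654; -2.76 + 0.894 = -1.866.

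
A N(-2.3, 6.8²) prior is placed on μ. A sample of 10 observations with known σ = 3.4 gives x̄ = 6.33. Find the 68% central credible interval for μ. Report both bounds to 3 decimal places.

Posterior precision = 1/6.8² + 10/3.4² = 0.0216 + 0.8651 = 0.8867, so posterior SD = 1.0620.
Posterior mean = (-2.3/6.8² + 10·6.33/3.4²) / 0.8867 = 6.1195.
Interval: 6.1195 ± 0.994 × 1.0620 → [5.063, 7.176].

[5.063, 7.176]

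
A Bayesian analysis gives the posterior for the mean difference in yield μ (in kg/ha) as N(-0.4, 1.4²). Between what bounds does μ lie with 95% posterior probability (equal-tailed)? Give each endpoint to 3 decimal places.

[-3.144, 2.344]

The posterior is symmetric, so the 95% equal-tailed interval is μ = -0.4 ± z·1.4 with z = 1.960.
Half-width: 1.960 × 1.4 = 2.744.
-0.4 − 2.744 = -3.144; -0.4 + 2.744 = 2.344.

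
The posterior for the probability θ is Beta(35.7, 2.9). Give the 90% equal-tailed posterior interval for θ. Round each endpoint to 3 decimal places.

Posterior: Beta(35.7, 2.9).
Equal-tailed 90% interval: the 0.05 and 0.95 quantiles of Beta(35.7, 2.9).
Posterior mean ≈ 0.925, SD ≈ 0.042; a Normal approximation gives roughly [0.856, 0.994].
Exact: F⁻¹(0.05) = 0.846; F⁻¹(0.95) = 0.979.

[0.846, 0.979]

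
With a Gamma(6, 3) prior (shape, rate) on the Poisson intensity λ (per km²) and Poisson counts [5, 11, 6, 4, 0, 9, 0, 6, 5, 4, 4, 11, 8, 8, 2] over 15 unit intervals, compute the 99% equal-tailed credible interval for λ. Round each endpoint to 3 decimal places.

[3.699, 6.399]

Posterior: Gamma(6+83, 3+15) = Gamma(89, 18) (shape, rate).
Equal-tailed 99% interval: Gamma(89, 18) quantiles at 0.005 and 0.995.
Posterior mean ≈ 4.944, SD ≈ 0.524; a Normal approximation gives roughly [3.594, 6.294].
Exact: lower = 3.699; upper = 6.399.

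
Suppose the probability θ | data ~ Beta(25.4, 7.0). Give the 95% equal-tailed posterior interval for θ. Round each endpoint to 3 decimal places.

[0.629, 0.905]

Posterior: Beta(25.4, 7.0).
Equal-tailed 95% interval: the 0.025 and 0.975 quantiles of Beta(25.4, 7.0).
Posterior mean ≈ 0.784, SD ≈ 0.071; a Normal approximation gives roughly [0.644, 0.924].
Exact: F⁻¹(0.025) = 0.629; F⁻¹(0.975) = 0.905.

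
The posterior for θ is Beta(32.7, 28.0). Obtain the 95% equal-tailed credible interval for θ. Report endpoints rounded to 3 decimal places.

[0.414, 0.661]

Posterior: Beta(32.7, 28.0).
Equal-tailed 95% interval: the 0.025 and 0.975 quantiles of Beta(32.7, 28.0).
Posterior mean ≈ 0.539, SD ≈ 0.063; a Normal approximation gives roughly [0.414, 0.663].
Exact: F⁻¹(0.025) = 0.414; F⁻¹(0.975) = 0.661.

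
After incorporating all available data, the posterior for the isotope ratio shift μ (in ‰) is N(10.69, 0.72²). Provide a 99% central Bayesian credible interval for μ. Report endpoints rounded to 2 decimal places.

[8.84, 12.54]

The posterior is symmetric, so the 99% equal-tailed interval is μ = 10.69 ± z·0.72 with z = 2.576.
Half-width: 2.576 × 0.72 = 1.85.
10.69 − 1.85 = 8.84; 10.69 + 1.85 = 12.54.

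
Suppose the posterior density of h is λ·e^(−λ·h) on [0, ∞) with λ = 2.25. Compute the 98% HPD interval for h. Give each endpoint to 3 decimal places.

[0.000, 1.739]

The exponential density is strictly decreasing on [0, ∞), so the HPD interval is anchored at 0: [0, q] with P(h ≤ q) = 0.98.
q = −ln(1 − 0.98) / 2.25 = 3.9120 / 2.25 = 1.739.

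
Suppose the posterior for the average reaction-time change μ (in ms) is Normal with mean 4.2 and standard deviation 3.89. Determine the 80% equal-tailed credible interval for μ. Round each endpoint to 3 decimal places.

[-0.785, 9.185]

The posterior is symmetric, so the 80% equal-tailed interval is μ = 4.2 ± z·3.89 with z = 1.282.
Half-width: 1.282 × 3.89 = 4.985.
4.2 − 4.985 = -0.785; 4.2 + 4.985 = 9.185.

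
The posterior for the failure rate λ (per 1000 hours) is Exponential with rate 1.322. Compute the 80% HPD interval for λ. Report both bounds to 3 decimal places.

[0.000, 1.217]

The exponential density is strictly decreasing on [0, ∞), so the HPD interval is anchored at 0: [0, q] with P(λ ≤ q) = 0.80.
q = −ln(1 − 0.80) / 1.322 = 1.6094 / 1.322 = 1.217.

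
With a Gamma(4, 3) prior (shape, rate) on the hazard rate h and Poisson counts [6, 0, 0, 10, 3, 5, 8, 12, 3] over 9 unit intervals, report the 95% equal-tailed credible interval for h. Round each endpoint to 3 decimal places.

Posterior: Gamma(4+47, 3+9) = Gamma(51, 12) (shape, rate).
Equal-tailed 95% interval: Gamma(51, 12) quantiles at 0.025 and 0.975.
Posterior mean ≈ 4.250, SD ≈ 0.595; a Normal approximation gives roughly [3.084, 5.416].
Exact: lower = 3.164; upper = 5.493.

[3.164, 5.493]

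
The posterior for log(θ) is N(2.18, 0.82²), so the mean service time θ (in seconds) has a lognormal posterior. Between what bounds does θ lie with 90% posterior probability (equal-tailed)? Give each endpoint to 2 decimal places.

[2.30, 34.08]

On the log scale the 90% interval is 2.18 ± 1.645 × 0.82 = [0.8312, 3.5288].
Exponentiate: [e^0.8312, e^3.5288] = [2.30, 34.08].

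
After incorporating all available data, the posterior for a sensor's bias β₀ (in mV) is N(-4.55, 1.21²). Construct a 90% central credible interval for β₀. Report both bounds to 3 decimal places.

[-6.540, -2.560]

The posterior is symmetric, so the 90% equal-tailed interval is β₀ = -4.55 ± z·1.21 with z = 1.645.
Half-width: 1.645 × 1.21 = 1.990.
-4.55 − 1.990 = -6.540; -4.55 + 1.990 = -2.560.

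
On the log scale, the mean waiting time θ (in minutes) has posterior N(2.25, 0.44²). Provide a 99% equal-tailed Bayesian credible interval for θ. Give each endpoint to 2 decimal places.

On the log scale the 99% interval is 2.25 ± 2.576 × 0.44 = [1.1166, 3.3834].
Exponentiate: [e^1.1166, e^3.3834] = [3.05, 29.47].

[3.05, 29.47]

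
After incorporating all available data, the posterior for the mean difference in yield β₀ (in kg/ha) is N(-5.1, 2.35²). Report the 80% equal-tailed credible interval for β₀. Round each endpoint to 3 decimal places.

[-8.112, -2.088]

The posterior is symmetric, so the 80% equal-tailed interval is β₀ = -5.1 ± z·2.35 with z = 1.282.
Half-width: 1.282 × 2.35 = 3.012.
-5.1 − 3.012 = -8.112; -5.1 + 3.012 = -2.088.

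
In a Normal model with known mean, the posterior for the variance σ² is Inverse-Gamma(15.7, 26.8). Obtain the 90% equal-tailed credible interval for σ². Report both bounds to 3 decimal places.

[1.179, 2.735]

Inverse-Gamma(15.7, 26.8) quantiles: F⁻¹(0.05) and F⁻¹(0.95).
Equivalently, 1/σ² ~ Gamma(15.7, rate = 26.8); invert its 0.95 and 0.05 quantiles.
Posterior mean ≈ 1.823, SD ≈ 0.493; a Normal approximation gives roughly [1.013, 2.633].
Exact: lower = 1.179; upper = 2.735.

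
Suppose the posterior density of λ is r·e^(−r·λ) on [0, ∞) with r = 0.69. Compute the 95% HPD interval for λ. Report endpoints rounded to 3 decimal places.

The exponential density is strictly decreasing on [0, ∞), so the HPD interval is anchored at 0: [0, q] with P(λ ≤ q) = 0.95.
q = −ln(1 − 0.95) / 0.69 = 2.9957 / 0.69 = 4.342.

[0.000, 4.342]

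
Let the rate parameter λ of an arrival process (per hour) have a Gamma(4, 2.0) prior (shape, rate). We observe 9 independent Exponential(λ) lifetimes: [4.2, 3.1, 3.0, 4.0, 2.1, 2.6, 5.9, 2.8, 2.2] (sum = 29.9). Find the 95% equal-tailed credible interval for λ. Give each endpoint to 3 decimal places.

[0.217, 0.657]

Posterior: Gamma(4+9, 2.0+29.9) = Gamma(13, 31.9) (shape, rate).
Equal-tailed 95% interval: Gamma(13, 31.9) quantiles at 0.025 and 0.975.
Posterior mean ≈ 0.408, SD ≈ 0.113; a Normal approximation gives roughly [0.186, 0.629].
Exact: lower = 0.217; upper = 0.657.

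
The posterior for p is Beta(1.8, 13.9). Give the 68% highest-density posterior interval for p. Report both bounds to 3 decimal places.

The posterior is unimodal and skewed, so the HPD interval has equal density at both endpoints and is the shortest 68% interval.
Solving f(0.015) = f(0.146) with F(0.146) − F(0.015) = 0.68 gives [0.015, 0.146].
For comparison, the equal-tailed interval is [0.041, 0.190]; the HPD is narrower and shifted toward the mode.

[0.015, 0.146]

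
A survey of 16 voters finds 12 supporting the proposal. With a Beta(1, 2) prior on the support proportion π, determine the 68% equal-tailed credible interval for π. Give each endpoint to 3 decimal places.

[0.579, 0.789]

Posterior: Beta(1+12, 2+4) = Beta(13, 6).
Equal-tailed 68% interval: the 0.16 and 0.84 quantiles of Beta(13, 6).
Posterior mean ≈ 0.684, SD ≈ 0.104; a Normal approximation gives roughly [0.581, 0.788].
Exact: F⁻¹(0.16) = 0.579; F⁻¹(0.84) = 0.789.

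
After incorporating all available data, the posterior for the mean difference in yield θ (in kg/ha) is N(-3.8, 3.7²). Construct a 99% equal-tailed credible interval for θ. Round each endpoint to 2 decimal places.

[-13.33, 5.73]

The posterior is symmetric, so the 99% equal-tailed interval is θ = -3.8 ± z·3.7 with z = 2.576.
Half-width: 2.576 × 3.7 = 9.53.
-3.8 − 9.53 = -13.33; -3.8 + 9.53 = 5.73.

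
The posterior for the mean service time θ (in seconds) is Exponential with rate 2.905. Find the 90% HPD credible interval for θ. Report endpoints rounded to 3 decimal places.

[0.000, 0.793]

The exponential density is strictly decreasing on [0, ∞), so the HPD interval is anchored at 0: [0, q] with P(θ ≤ q) = 0.90.
q = −ln(1 − 0.90) / 2.905 = 2.3026 / 2.905 = 0.793.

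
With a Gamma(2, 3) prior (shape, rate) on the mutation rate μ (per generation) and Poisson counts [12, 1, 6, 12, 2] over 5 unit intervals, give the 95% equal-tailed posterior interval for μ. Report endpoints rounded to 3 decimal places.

Posterior: Gamma(2+33, 3+5) = Gamma(35, 8) (shape, rate).
Equal-tailed 95% interval: Gamma(35, 8) quantiles at 0.025 and 0.975.
Posterior mean ≈ 4.375, SD ≈ 0.740; a Normal approximation gives roughly [2.926, 5.824].
Exact: lower = 3.047; upper = 5.939.

[3.047, 5.939]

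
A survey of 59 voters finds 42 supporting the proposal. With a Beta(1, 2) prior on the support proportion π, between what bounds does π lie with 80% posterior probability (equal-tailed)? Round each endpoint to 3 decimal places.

[0.617, 0.767]

Posterior: Beta(1+42, 2+17) = Beta(43, 19).
Equal-tailed 80% interval: the 0.1 and 0.9 quantiles of Beta(43, 19).
Posterior mean ≈ 0.694, SD ≈ 0.058; a Normal approximation gives roughly [0.619, 0.768].
Exact: F⁻¹(0.1) = 0.617; F⁻¹(0.9) = 0.767.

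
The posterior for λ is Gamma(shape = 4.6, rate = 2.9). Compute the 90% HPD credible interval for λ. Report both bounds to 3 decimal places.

[0.439, 2.689]

The posterior is unimodal and skewed, so the HPD interval has equal density at both endpoints and is the shortest 90% interval.
Solving f(0.439) = f(2.689) with F(2.689) − F(0.439) = 0.90 gives [0.439, 2.689].
For comparison, the equal-tailed interval is [0.594, 2.965]; the HPD is narrower and shifted toward the mode.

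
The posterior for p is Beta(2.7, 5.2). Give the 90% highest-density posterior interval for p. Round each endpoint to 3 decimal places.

The posterior is unimodal and skewed, so the HPD interval has equal density at both endpoints and is the shortest 90% interval.
Solving f(0.080) = f(0.591) with F(0.591) − F(0.080) = 0.90 gives [0.080, 0.591].
For comparison, the equal-tailed interval is [0.105, 0.626]; the HPD is narrower and shifted toward the mode.

[0.080, 0.591]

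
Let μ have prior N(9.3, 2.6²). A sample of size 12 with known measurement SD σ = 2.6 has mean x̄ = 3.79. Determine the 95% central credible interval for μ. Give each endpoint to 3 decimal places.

[2.800, 5.627]

Posterior precision = 1/2.6² + 12/2.6² = 0.1479 + 1.7751 = 1.9231, so posterior SD = 0.7211.
Posterior mean = (9.3/2.6² + 12·3.79/2.6²) / 1.9231 = 4.2138.
Interval: 4.2138 ± 1.960 × 0.7211 → [2.800, 5.627].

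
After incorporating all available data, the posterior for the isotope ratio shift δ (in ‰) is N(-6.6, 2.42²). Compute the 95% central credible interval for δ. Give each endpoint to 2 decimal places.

The posterior is symmetric, so the 95% equal-tailed interval is δ = -6.6 ± z·2.42 with z = 1.960.
Half-width: 1.960 × 2.42 = 4.74.
-6.6 − 4.74 = -11.34; -6.6 + 4.74 = -1.86.

[-11.34, -1.86]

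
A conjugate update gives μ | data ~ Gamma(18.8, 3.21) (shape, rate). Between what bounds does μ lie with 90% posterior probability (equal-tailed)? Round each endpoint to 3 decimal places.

[3.826, 8.241]

Posterior: Gamma(shape 18.8, rate 3.21).
Equal-tailed 90% interval: Gamma(18.8, 3.21) quantiles at 0.05 and 0.95.
Posterior mean ≈ 5.857, SD ≈ 1.351; a Normal approximation gives roughly [3.635, 8.078].
Exact: lower = 3.826; upper = 8.241.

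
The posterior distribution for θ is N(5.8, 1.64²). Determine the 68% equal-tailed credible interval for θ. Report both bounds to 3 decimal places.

[4.169, 7.431]

The posterior is symmetric, so the 68% equal-tailed interval is θ = 5.8 ± z·1.64 with z = 0.994.
Half-width: 0.994 × 1.64 = 1.631.
5.8 − 1.631 = 4.169; 5.8 + 1.631 = 7.431.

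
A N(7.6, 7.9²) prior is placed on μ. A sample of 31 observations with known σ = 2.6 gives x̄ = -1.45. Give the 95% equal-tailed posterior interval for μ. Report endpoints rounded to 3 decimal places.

[-2.332, -0.505]

Posterior precision = 1/7.9² + 31/2.6² = 0.0160 + 4.5858 = 4.6018, so posterior SD = 0.4662.
Posterior mean = (7.6/7.9² + 31·-1.45/2.6²) / 4.6018 = -1.4185.
Interval: -1.4185 ± 1.960 × 0.4662 → [-2.332, -0.505].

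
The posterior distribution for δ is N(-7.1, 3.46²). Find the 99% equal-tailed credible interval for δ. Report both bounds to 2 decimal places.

The posterior is symmetric, so the 99% equal-tailed interval is δ = -7.1 ± z·3.46 with z = 2.576.
Half-width: 2.576 × 3.46 = 8.91.
-7.1 − 8.91 = -16.01; -7.1 + 8.91 = 1.81.

[-16.01, 1.81]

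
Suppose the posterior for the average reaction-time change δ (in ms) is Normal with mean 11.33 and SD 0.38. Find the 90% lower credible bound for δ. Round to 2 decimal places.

Need L with P(δ ≥ L) = 0.90: L = 11.33 − z_{0.1}·0.38.
z = 1.282; L = 11.33 − 1.282 × 0.38 = 10.84.

10.84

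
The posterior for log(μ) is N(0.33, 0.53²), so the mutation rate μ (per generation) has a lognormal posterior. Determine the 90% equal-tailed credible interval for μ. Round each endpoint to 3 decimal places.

[0.582, 3.326]

On the log scale the 90% interval is 0.33 ± 1.645 × 0.53 = [-0.5418, 1.2018].
Exponentiate: [e^-0.5418, e^1.2018] = [0.582, 3.326].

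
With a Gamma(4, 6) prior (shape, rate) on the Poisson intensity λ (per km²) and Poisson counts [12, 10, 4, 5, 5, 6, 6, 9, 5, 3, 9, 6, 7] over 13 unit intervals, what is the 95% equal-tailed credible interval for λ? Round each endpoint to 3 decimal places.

[3.856, 5.822]

Posterior: Gamma(4+87, 6+13) = Gamma(91, 19) (shape, rate).
Equal-tailed 95% interval: Gamma(91, 19) quantiles at 0.025 and 0.975.
Posterior mean ≈ 4.789, SD ≈ 0.502; a Normal approximation gives roughly [3.805, 5.774].
Exact: lower = 3.856; upper = 5.822.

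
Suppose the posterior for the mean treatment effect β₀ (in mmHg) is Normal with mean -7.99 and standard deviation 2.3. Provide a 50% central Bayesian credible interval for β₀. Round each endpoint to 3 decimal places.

The posterior is symmetric, so the 50% equal-tailed interval is β₀ = -7.99 ± z·2.3 with z = 0.674.
Half-width: 0.674 × 2.3 = 1.551.
-7.99 − 1.551 = -9.541; -7.99 + 1.551 = -6.439.

[-9.541, -6.439]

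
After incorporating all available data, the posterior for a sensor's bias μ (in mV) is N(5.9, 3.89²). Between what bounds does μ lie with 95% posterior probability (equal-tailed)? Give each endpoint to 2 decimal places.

The posterior is symmetric, so the 95% equal-tailed interval is μ = 5.9 ± z·3.89 with z = 1.960.
Half-width: 1.960 × 3.89 = 7.62.
5.9 − 7.62 = -1.72; 5.9 + 7.62 = 13.52.

[-1.72, 13.52]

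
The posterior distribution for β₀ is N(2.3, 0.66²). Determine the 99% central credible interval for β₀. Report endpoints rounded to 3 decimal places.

The posterior is symmetric, so the 99% equal-tailed interval is β₀ = 2.3 ± z·0.66 with z = 2.576.
Half-width: 2.576 × 0.66 = 1.700.
2.3 − 1.700 = 0.600; 2.3 + 1.700 = 4.000.

[0.600, 4.000]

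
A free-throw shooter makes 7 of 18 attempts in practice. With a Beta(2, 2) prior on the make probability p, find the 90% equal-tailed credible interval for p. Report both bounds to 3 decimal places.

Posterior: Beta(2+7, 2+11) = Beta(9, 13).
Equal-tailed 90% interval: the 0.05 and 0.95 quantiles of Beta(9, 13).
Posterior mean ≈ 0.409, SD ≈ 0.103; a Normal approximation gives roughly [0.240, 0.578].
Exact: F⁻¹(0.05) = 0.245; F⁻¹(0.95) = 0.583.

[0.245, 0.583]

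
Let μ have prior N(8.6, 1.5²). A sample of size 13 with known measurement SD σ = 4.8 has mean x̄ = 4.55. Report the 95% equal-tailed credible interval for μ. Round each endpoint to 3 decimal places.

[4.383, 8.286]

Posterior precision = 1/1.5² + 13/4.8² = 0.4444 + 0.5642 = 1.0087, so posterior SD = 0.9957.
Posterior mean = (8.6/1.5² + 13·4.55/4.8²) / 1.0087 = 6.3345.
Interval: 6.3345 ± 1.960 × 0.9957 → [4.383, 8.286].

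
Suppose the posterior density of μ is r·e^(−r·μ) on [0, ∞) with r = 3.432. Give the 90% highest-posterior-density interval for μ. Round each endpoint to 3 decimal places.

The exponential density is strictly decreasing on [0, ∞), so the HPD interval is anchored at 0: [0, q] with P(μ ≤ q) = 0.90.
q = −ln(1 − 0.90) / 3.432 = 2.3026 / 3.432 = 0.671.

[0.000, 0.671]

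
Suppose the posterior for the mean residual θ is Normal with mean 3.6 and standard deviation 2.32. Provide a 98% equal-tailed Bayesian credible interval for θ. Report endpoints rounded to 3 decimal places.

[-1.797, 8.997]

The posterior is symmetric, so the 98% equal-tailed interval is θ = 3.6 ± z·2.32 with z = 2.326.
Half-width: 2.326 × 2.32 = 5.397.
3.6 − 5.397 = -1.797; 3.6 + 5.397 = 8.997.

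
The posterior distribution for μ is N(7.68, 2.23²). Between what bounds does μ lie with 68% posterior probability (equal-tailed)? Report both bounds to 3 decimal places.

The posterior is symmetric, so the 68% equal-tailed interval is μ = 7.68 ± z·2.23 with z = 0.994.
Half-width: 0.994 × 2.23 = 2.218.
7.68 − 2.218 = 5.462; 7.68 + 2.218 = 9.898.

[5.462, 9.898]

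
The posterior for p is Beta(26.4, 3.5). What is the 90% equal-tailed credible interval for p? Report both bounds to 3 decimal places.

[0.775, 0.962]

Posterior: Beta(26.4, 3.5).
Equal-tailed 90% interval: the 0.05 and 0.95 quantiles of Beta(26.4, 3.5).
Posterior mean ≈ 0.883, SD ≈ 0.058; a Normal approximation gives roughly [0.788, 0.978].
Exact: F⁻¹(0.05) = 0.775; F⁻¹(0.95) = 0.962.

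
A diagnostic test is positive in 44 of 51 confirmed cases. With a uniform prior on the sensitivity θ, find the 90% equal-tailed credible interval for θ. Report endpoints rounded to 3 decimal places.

Posterior: Beta(1+44, 1+7) = Beta(45, 8).
Equal-tailed 90% interval: the 0.05 and 0.95 quantiles of Beta(45, 8).
Posterior mean ≈ 0.849, SD ≈ 0.049; a Normal approximation gives roughly [0.769, 0.929].
Exact: F⁻¹(0.05) = 0.762; F⁻¹(0.95) = 0.921.

[0.762, 0.921]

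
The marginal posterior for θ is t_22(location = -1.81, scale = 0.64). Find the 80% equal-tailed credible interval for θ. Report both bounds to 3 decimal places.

The t_22 distribution is symmetric; the 80% interval is -1.81 ± t·0.64 with t_{0.9,22} = 1.321.
Half-width: 1.321 × 0.64 = 0.846.
-1.81 − 0.846 = -2.656; -1.81 + 0.846 = -0.964.

[-2.656, -0.964]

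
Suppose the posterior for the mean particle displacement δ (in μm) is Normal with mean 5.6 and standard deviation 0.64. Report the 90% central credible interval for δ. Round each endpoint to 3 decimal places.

[4.547, 6.653]

The posterior is symmetric, so the 90% equal-tailed interval is δ = 5.6 ± z·0.64 with z = 1.645.
Half-width: 1.645 × 0.64 = 1.053.
5.6 − 1.053 = 4.547; 5.6 + 1.053 = 6.653.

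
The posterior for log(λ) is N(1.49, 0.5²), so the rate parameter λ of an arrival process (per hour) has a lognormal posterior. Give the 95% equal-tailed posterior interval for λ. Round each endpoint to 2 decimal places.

[1.67, 11.82]

On the log scale the 95% interval is 1.49 ± 1.960 × 0.5 = [0.5100, 2.4700].
Exponentiate: [e^0.5100, e^2.4700] = [1.67, 11.82].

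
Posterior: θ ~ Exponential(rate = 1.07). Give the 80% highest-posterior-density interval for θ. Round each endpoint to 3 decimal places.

The exponential density is strictly decreasing on [0, ∞), so the HPD interval is anchored at 0: [0, q] with P(θ ≤ q) = 0.80.
q = −ln(1 − 0.80) / 1.07 = 1.6094 / 1.07 = 1.504.

[0.000, 1.504]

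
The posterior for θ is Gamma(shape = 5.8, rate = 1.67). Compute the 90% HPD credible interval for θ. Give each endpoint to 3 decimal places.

[1.199, 5.660]

The posterior is unimodal and skewed, so the HPD interval has equal density at both endpoints and is the shortest 90% interval.
Solving f(1.199) = f(5.660) with F(5.660) − F(1.199) = 0.90 gives [1.199, 5.660].
For comparison, the equal-tailed interval is [1.486, 6.134]; the HPD is narrower and shifted toward the mode.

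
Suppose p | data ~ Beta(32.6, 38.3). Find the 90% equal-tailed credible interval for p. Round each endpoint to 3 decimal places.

[0.364, 0.557]

Posterior: Beta(32.6, 38.3).
Equal-tailed 90% interval: the 0.05 and 0.95 quantiles of Beta(32.6, 38.3).
Posterior mean ≈ 0.460, SD ≈ 0.059; a Normal approximation gives roughly [0.363, 0.556].
Exact: F⁻¹(0.05) = 0.364; F⁻¹(0.95) = 0.557.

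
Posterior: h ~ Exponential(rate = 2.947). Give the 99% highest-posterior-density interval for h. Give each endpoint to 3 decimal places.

[0.000, 1.563]

The exponential density is strictly decreasing on [0, ∞), so the HPD interval is anchored at 0: [0, q] with P(h ≤ q) = 0.99.
q = −ln(1 − 0.99) / 2.947 = 4.6052 / 2.947 = 1.563.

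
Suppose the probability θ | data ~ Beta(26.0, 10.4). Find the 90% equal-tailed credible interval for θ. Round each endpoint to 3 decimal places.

[0.586, 0.829]

Posterior: Beta(26.0, 10.4).
Equal-tailed 90% interval: the 0.05 and 0.95 quantiles of Beta(26.0, 10.4).
Posterior mean ≈ 0.714, SD ≈ 0.074; a Normal approximation gives roughly [0.593, 0.836].
Exact: F⁻¹(0.05) = 0.586; F⁻¹(0.95) = 0.829.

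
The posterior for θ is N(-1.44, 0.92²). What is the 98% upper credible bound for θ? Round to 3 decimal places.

0.449

Need U with P(θ ≤ U) = 0.98: U = -1.44 + z_{0.02}·0.92.
z = 2.054; U = -1.44 + 2.054 × 0.92 = 0.449.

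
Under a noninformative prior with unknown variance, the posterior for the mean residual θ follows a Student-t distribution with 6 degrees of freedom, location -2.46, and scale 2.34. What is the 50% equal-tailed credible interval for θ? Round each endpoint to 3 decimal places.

The t_6 distribution is symmetric; the 50% interval is -2.46 ± t·2.34 with t_{0.75,6} = 0.718.
Half-width: 0.718 × 2.34 = 1.679.
-2.46 − 1.679 = -4.139; -2.46 + 1.679 = -0.781.

[-4.139, -0.781]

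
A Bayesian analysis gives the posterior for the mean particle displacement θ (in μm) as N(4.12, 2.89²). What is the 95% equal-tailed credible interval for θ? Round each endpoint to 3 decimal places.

The posterior is symmetric, so the 95% equal-tailed interval is θ = 4.12 ± z·2.89 with z = 1.960.
Half-width: 1.960 × 2.89 = 5.664.
4.12 − 5.664 = -1.544; 4.12 + 5.664 = 9.784.

[-1.544, 9.784]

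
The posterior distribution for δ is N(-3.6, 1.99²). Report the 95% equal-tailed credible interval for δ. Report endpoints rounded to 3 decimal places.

The posterior is symmetric, so the 95% equal-tailed interval is δ = -3.6 ± z·1.99 with z = 1.960.
Half-width: 1.960 × 1.99 = 3.900.
-3.6 − 3.900 = -7.500; -3.6 + 3.900 = 0.300.

[-7.500, 0.300]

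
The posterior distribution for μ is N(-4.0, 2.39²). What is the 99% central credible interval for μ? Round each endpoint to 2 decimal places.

[-10.16, 2.16]

The posterior is symmetric, so the 99% equal-tailed interval is μ = -4.0 ± z·2.39 with z = 2.576.
Half-width: 2.576 × 2.39 = 6.16.
-4.0 − 6.16 = -10.16; -4.0 + 6.16 = 2.16.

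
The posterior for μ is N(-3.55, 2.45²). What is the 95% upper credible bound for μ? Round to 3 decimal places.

0.480

Need U with P(μ ≤ U) = 0.95: U = -3.55 + z_{0.05}·2.45.
z = 1.645; U = -3.55 + 1.645 × 2.45 = 0.480.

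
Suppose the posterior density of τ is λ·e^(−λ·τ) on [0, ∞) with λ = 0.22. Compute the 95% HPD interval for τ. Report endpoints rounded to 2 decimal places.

[0.00, 13.62]

The exponential density is strictly decreasing on [0, ∞), so the HPD interval is anchored at 0: [0, q] with P(τ ≤ q) = 0.95.
q = −ln(1 − 0.95) / 0.22 = 2.9957 / 0.22 = 13.62.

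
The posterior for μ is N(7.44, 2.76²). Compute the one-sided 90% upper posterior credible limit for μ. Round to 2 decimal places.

Need U with P(μ ≤ U) = 0.90: U = 7.44 + z_{0.1}·2.76.
z = 1.282; U = 7.44 + 1.282 × 2.76 = 10.98.

10.98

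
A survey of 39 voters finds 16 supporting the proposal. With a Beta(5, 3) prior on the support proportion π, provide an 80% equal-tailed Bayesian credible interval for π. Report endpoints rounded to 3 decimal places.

[0.355, 0.540]

Posterior: Beta(5+16, 3+23) = Beta(21, 26).
Equal-tailed 80% interval: the 0.1 and 0.9 quantiles of Beta(21, 26).
Posterior mean ≈ 0.447, SD ≈ 0.072; a Normal approximation gives roughly [0.355, 0.539].
Exact: F⁻¹(0.1) = 0.355; F⁻¹(0.9) = 0.540.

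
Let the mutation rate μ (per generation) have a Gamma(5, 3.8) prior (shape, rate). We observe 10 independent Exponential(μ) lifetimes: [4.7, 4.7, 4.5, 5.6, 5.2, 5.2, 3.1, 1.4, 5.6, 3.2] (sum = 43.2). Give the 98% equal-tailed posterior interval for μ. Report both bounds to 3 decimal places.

[0.159, 0.541]

Posterior: Gamma(5+10, 3.8+43.2) = Gamma(15, 47.0) (shape, rate).
Equal-tailed 98% interval: Gamma(15, 47.0) quantiles at 0.01 and 0.99.
Posterior mean ≈ 0.319, SD ≈ 0.082; a Normal approximation gives roughly [0.127, 0.511].
Exact: lower = 0.159; upper = 0.541.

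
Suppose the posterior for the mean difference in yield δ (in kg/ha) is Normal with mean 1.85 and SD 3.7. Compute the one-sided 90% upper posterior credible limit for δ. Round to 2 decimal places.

6.59

Need U with P(δ ≤ U) = 0.90: U = 1.85 + z_{0.1}·3.7.
z = 1.282; U = 1.85 + 1.282 × 3.7 = 6.59.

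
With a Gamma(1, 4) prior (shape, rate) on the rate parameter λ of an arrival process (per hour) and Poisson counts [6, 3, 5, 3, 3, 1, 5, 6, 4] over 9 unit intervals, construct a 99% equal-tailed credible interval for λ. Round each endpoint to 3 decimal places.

[1.785, 4.195]

Posterior: Gamma(1+36, 4+9) = Gamma(37, 13) (shape, rate).
Equal-tailed 99% interval: Gamma(37, 13) quantiles at 0.005 and 0.995.
Posterior mean ≈ 2.846, SD ≈ 0.468; a Normal approximation gives roughly [1.641, 4.051].
Exact: lower = 1.785; upper = 4.195.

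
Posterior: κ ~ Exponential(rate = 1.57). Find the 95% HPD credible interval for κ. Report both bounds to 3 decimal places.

The exponential density is strictly decreasing on [0, ∞), so the HPD interval is anchored at 0: [0, q] with P(κ ≤ q) = 0.95.
q = −ln(1 − 0.95) / 1.57 = 2.9957 / 1.57 = 1.908.

[0.000, 1.908]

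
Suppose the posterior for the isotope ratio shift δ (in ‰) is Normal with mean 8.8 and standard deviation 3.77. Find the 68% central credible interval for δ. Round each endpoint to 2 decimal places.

[5.05, 12.55]

The posterior is symmetric, so the 68% equal-tailed interval is δ = 8.8 ± z·3.77 with z = 0.994.
Half-width: 0.994 × 3.77 = 3.75.
8.8 − 3.75 = 5.05; 8.8 + 3.75 = 12.55.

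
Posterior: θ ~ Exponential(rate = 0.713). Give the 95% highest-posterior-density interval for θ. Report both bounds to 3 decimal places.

[0.000, 4.202]

The exponential density is strictly decreasing on [0, ∞), so the HPD interval is anchored at 0: [0, q] with P(θ ≤ q) = 0.95.
q = −ln(1 − 0.95) / 0.713 = 2.9957 / 0.713 = 4.202.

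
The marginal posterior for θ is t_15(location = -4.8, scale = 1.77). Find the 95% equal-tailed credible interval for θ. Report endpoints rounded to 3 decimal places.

[-8.573, -1.027]

The t_15 distribution is symmetric; the 95% interval is -4.8 ± t·1.77 with t_{0.975,15} = 2.131.
Half-width: 2.131 × 1.77 = 3.773.
-4.8 − 3.773 = -8.573; -4.8 + 3.773 = -1.027.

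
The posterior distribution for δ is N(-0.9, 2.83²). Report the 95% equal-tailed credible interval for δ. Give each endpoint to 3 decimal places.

[-6.447, 4.647]

The posterior is symmetric, so the 95% equal-tailed interval is δ = -0.9 ± z·2.83 with z = 1.960.
Half-width: 1.960 × 2.83 = 5.547.
-0.9 − 5.547 = -6.447; -0.9 + 5.547 = 4.647.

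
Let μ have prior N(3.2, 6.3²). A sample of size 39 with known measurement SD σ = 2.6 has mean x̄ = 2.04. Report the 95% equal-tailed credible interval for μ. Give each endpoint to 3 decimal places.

Posterior precision = 1/6.3² + 39/2.6² = 0.0252 + 5.7692 = 5.7944, so posterior SD = 0.4154.
Posterior mean = (3.2/6.3² + 39·2.04/2.6²) / 5.7944 = 2.0450.
Interval: 2.0450 ± 1.960 × 0.4154 → [1.231, 2.859].

[1.231, 2.859]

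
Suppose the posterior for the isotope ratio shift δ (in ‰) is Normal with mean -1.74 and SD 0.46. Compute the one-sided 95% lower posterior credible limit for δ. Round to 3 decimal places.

-2.497

Need L with P(δ ≥ L) = 0.95: L = -1.74 − z_{0.05}·0.46.
z = 1.645; L = -1.74 − 1.645 × 0.46 = -2.497.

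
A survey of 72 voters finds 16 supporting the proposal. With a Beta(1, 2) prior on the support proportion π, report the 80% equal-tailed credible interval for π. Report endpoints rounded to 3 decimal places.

Posterior: Beta(1+16, 2+56) = Beta(17, 58).
Equal-tailed 80% interval: the 0.1 and 0.9 quantiles of Beta(17, 58).
Posterior mean ≈ 0.227, SD ≈ 0.048; a Normal approximation gives roughly [0.165, 0.288].
Exact: F⁻¹(0.1) = 0.167; F⁻¹(0.9) = 0.290.

[0.167, 0.290]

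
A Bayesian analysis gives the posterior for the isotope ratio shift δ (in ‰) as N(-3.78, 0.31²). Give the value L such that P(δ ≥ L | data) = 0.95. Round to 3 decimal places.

Need L with P(δ ≥ L) = 0.95: L = -3.78 − z_{0.05}·0.31.
z = 1.645; L = -3.78 − 1.645 × 0.31 = -4.290.

-4.290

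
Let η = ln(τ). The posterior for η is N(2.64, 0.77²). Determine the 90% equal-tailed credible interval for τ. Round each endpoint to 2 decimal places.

On the log scale the 90% interval is 2.64 ± 1.645 × 0.77 = [1.3735, 3.9065].
Exponentiate: [e^1.3735, e^3.9065] = [3.95, 49.73].

[3.95, 49.73]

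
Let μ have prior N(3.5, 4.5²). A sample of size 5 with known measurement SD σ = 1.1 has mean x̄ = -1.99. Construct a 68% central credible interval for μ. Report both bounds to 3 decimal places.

Posterior precision = 1/4.5² + 5/1.1² = 0.0494 + 4.1322 = 4.1816, so posterior SD = 0.4890.
Posterior mean = (3.5/4.5² + 5·-1.99/1.1²) / 4.1816 = -1.9252.
Interval: -1.9252 ± 0.994 × 0.4890 → [-2.411, -1.439].

[-2.411, -1.439]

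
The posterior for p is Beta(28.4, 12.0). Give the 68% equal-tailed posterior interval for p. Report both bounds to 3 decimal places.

[0.632, 0.774]

Posterior: Beta(28.4, 12.0).
Equal-tailed 68% interval: the 0.16 and 0.84 quantiles of Beta(28.4, 12.0).
Posterior mean ≈ 0.703, SD ≈ 0.071; a Normal approximation gives roughly [0.632, 0.774].
Exact: F⁻¹(0.16) = 0.632; F⁻¹(0.84) = 0.774.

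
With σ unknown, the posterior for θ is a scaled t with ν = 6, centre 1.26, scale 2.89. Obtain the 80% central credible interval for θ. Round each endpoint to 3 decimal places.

The t_6 distribution is symmetric; the 80% interval is 1.26 ± t·2.89 with t_{0.9,6} = 1.440.
Half-width: 1.440 × 2.89 = 4.161.
1.26 − 4.161 = -2.901; 1.26 + 4.161 = 5.421.

[-2.901, 5.421]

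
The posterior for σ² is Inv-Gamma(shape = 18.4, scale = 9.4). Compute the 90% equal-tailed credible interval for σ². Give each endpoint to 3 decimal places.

Inverse-Gamma(18.4, 9.4) quantiles: F⁻¹(0.05) and F⁻¹(0.95).
Equivalently, 1/σ² ~ Gamma(18.4, rate = 9.4); invert its 0.95 and 0.05 quantiles.
Posterior mean ≈ 0.540, SD ≈ 0.133; a Normal approximation gives roughly [0.321, 0.760].
Exact: lower = 0.362; upper = 0.786.

[0.362, 0.786]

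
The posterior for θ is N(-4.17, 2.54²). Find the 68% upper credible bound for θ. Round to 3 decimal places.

-2.982

Need U with P(θ ≤ U) = 0.68: U = -4.17 + z_{0.32}·2.54.
z = 0.468; U = -4.17 + 0.468 × 2.54 = -2.982.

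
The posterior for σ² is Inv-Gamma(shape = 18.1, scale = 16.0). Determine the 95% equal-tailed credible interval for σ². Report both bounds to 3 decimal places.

Inverse-Gamma(18.1, 16.0) quantiles: F⁻¹(0.025) and F⁻¹(0.975).
Equivalently, 1/σ² ~ Gamma(18.1, rate = 16.0); invert its 0.975 and 0.025 quantiles.
Posterior mean ≈ 0.936, SD ≈ 0.233; a Normal approximation gives roughly [0.479, 1.393].
Exact: lower = 0.585; upper = 1.489.

[0.585, 1.489]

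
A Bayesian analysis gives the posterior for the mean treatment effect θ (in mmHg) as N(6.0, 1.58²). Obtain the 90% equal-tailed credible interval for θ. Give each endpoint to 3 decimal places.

The posterior is symmetric, so the 90% equal-tailed interval is θ = 6.0 ± z·1.58 with z = 1.645.
Half-width: 1.645 × 1.58 = 2.599.
6.0 − 2.599 = 3.401; 6.0 + 2.599 = 8.599.

[3.401, 8.599]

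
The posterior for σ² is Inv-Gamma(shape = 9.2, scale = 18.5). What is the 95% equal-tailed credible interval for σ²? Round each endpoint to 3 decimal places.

Inverse-Gamma(9.2, 18.5) quantiles: F⁻¹(0.025) and F⁻¹(0.975).
Equivalently, 1/σ² ~ Gamma(9.2, rate = 18.5); invert its 0.975 and 0.025 quantiles.
Posterior mean ≈ 2.256, SD ≈ 0.841; a Normal approximation gives roughly [0.608, 3.904].
Exact: lower = 1.154; upper = 4.353.

[1.154, 4.353]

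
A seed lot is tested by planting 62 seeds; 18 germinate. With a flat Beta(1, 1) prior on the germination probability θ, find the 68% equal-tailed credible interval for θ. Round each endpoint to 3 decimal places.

[0.240, 0.354]

Posterior: Beta(1+18, 1+44) = Beta(19, 45).
Equal-tailed 68% interval: the 0.16 and 0.84 quantiles of Beta(19, 45).
Posterior mean ≈ 0.297, SD ≈ 0.057; a Normal approximation gives roughly [0.241, 0.353].
Exact: F⁻¹(0.16) = 0.240; F⁻¹(0.84) = 0.354.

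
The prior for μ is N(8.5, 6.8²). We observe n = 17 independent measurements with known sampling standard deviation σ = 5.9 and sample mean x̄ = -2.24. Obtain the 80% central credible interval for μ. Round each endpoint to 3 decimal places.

Posterior precision = 1/6.8² + 17/5.9² = 0.0216 + 0.4884 = 0.5100, so posterior SD = 1.4003.
Posterior mean = (8.5/6.8² + 17·-2.24/5.9²) / 0.5100 = -1.7846.
Interval: -1.7846 ± 1.282 × 1.4003 → [-3.579, 0.010].

[-3.579, 0.010]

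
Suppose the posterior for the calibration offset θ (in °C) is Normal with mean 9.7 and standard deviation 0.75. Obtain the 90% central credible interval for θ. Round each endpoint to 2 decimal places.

The posterior is symmetric, so the 90% equal-tailed interval is θ = 9.7 ± z·0.75 with z = 1.645.
Half-width: 1.645 × 0.75 = 1.23.
9.7 − 1.23 = 8.47; 9.7 + 1.23 = 10.93.

[8.47, 10.93]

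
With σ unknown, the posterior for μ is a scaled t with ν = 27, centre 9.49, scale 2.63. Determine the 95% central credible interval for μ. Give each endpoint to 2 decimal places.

The t_27 distribution is symmetric; the 95% interval is 9.49 ± t·2.63 with t_{0.975,27} = 2.052.
Half-width: 2.052 × 2.63 = 5.40.
9.49 − 5.40 = 4.09; 9.49 + 5.40 = 14.89.

[4.09, 14.89]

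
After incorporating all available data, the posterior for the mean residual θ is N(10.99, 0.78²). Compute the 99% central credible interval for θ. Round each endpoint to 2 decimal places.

The posterior is symmetric, so the 99% equal-tailed interval is θ = 10.99 ± z·0.78 with z = 2.576.
Half-width: 2.576 × 0.78 = 2.01.
10.99 − 2.01 = 8.98; 10.99 + 2.01 = 13.00.

[8.98, 13.00]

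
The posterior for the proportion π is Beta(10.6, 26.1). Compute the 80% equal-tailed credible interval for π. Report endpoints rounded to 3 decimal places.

[0.196, 0.386]

Posterior: Beta(10.6, 26.1).
Equal-tailed 80% interval: the 0.1 and 0.9 quantiles of Beta(10.6, 26.1).
Posterior mean ≈ 0.289, SD ≈ 0.074; a Normal approximation gives roughly [0.194, 0.383].
Exact: F⁻¹(0.1) = 0.196; F⁻¹(0.9) = 0.386.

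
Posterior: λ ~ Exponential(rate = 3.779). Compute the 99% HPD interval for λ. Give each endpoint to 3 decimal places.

[0.000, 1.219]

The exponential density is strictly decreasing on [0, ∞), so the HPD interval is anchored at 0: [0, q] with P(λ ≤ q) = 0.99.
q = −ln(1 − 0.99) / 3.779 = 4.6052 / 3.779 = 1.219.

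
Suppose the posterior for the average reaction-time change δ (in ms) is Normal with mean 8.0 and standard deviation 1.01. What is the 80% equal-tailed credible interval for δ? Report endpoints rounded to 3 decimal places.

[6.706, 9.294]

The posterior is symmetric, so the 80% equal-tailed interval is δ = 8.0 ± z·1.01 with z = 1.282.
Half-width: 1.282 × 1.01 = 1.294.
8.0 − 1.294 = 6.706; 8.0 + 1.294 = 9.294.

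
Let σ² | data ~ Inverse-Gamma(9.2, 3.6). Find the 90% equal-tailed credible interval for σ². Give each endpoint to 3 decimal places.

[0.245, 0.744]

Inverse-Gamma(9.2, 3.6) quantiles: F⁻¹(0.05) and F⁻¹(0.95).
Equivalently, 1/σ² ~ Gamma(9.2, rate = 3.6); invert its 0.95 and 0.05 quantiles.
Posterior mean ≈ 0.439, SD ≈ 0.164; a Normal approximation gives roughly [0.170, 0.708].
Exact: lower = 0.245; upper = 0.744.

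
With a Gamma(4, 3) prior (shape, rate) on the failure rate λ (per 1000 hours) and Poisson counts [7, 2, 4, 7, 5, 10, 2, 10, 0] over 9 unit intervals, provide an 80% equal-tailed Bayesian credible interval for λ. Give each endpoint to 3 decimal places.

[3.507, 5.028]

Posterior: Gamma(4+47, 3+9) = Gamma(51, 12) (shape, rate).
Equal-tailed 80% interval: Gamma(51, 12) quantiles at 0.1 and 0.9.
Posterior mean ≈ 4.250, SD ≈ 0.595; a Normal approximation gives roughly [3.487, 5.013].
Exact: lower = 3.507; upper = 5.028.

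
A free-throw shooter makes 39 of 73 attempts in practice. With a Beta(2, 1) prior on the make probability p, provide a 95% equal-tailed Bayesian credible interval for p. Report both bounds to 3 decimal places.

[0.427, 0.649]

Posterior: Beta(2+39, 1+34) = Beta(41, 35).
Equal-tailed 95% interval: the 0.025 and 0.975 quantiles of Beta(41, 35).
Posterior mean ≈ 0.539, SD ≈ 0.057; a Normal approximation gives roughly [0.428, 0.651].
Exact: F⁻¹(0.025) = 0.427; F⁻¹(0.975) = 0.649.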